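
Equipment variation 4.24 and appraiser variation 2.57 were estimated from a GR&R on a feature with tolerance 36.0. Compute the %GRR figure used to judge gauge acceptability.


GRR = sqrt(EV^2 + AV^2) = sqrt(4.24^2 + 2.57^2) = 4.9580742
%GRR = GRR / tol * 100 = 4.9580742 / 36.0 * 100
%GRR = 13.7724

13.7724


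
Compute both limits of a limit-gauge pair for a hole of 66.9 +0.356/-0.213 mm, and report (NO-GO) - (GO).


GO = nominal - lower_tol (smallest hole = maximum material condition)
GO = 66.9 - 0.213 = 66.687
NO-GO = nominal + upper_tol (largest hole = least material condition)
NO-GO = 66.9 + 0.356 = 67.256
spread = NO-GO - GO = 67.256 - 66.687 = 0.5690

0.5690


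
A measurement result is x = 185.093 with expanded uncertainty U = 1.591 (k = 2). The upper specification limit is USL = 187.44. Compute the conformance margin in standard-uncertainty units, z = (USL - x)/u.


u = U / k = 1.591 / 2 = 0.7955
margin = |USL - x| = |187.44 - 185.093| = 2.347
z = margin / u = 2.347 / 0.7955
z = 2.9503

2.9503


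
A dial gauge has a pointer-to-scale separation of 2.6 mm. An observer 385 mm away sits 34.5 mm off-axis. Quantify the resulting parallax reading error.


error = h * offset / d
= 2.6 * 34.5 / 385
= 0.2330

0.2330


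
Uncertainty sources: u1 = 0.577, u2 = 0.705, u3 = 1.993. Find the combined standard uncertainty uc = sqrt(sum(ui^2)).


uc = sqrt(0.577^2 + 0.705^2 + 1.993^2)
uc = sqrt(4.802003)
uc = 2.1913

2.1913


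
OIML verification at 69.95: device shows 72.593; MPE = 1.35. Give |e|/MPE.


e = indication - reference = 72.593 - 69.95 = 2.6430
|e| = 2.6430
ratio = |e| / MPE = 2.6430 / 1.35
ratio = 1.9578

1.9578


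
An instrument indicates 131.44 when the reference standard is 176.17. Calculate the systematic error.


Systematic error = measured - true
= 131.44 - 176.17
= -44.7300

-44.7300


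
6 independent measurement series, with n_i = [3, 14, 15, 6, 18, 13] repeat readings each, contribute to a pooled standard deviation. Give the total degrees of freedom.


nu = sum_i (n_i - 1)
nu = ((3 - 1) + (14 - 1) + (15 - 1) + (6 - 1) + (18 - 1) + (13 - 1))
nu = 2 + 13 + 14 + 5 + 17 + 12
nu = 63

63


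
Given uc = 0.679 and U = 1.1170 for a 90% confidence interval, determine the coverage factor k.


k = U / uc
k = 1.1170 / 0.679
k = 1.645

1.645


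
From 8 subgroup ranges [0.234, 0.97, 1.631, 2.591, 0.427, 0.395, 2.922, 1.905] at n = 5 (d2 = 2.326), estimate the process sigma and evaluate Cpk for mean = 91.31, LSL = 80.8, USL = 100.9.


R_bar = (0.234 + 0.97 + 1.631 + 2.591 + 0.427 + 0.395 + 2.922 + 1.905) / 8 = 1.384375
sigma = R_bar / d2 = 1.384375 / 2.326 = 0.59517412
Cp = (USL - LSL)/(6*sigma) = (100.9 - 80.8)/(6*0.59517412) = 5.6286
Cpu = (100.9 - 91.31)/(3*0.59517412) = 5.3710
Cpl = (91.31 - 80.8)/(3*0.59517412) = 5.8862
Cpk = min(Cpu, Cpl) = 5.3710

5.3710


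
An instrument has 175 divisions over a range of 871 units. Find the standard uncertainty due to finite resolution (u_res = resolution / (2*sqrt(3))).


resolution = range / divisions
resolution = 871 / 175 = 4.9771429
u_res = resolution / (2*sqrt(3))
u_res = 4.9771429 / 3.4641016
u_res = 1.4368

1.4368


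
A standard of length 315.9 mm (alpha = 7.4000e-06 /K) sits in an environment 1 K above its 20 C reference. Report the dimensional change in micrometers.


dL = L * alpha * dT
= 315.9 * 7.4000e-06 * 1
= 0.0023377 mm
dL_um = 0.0023377 * 1000 = 2.3377 um

2.3377


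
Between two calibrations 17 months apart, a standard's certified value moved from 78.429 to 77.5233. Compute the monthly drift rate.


rate = (v2 - v1) / months
= (77.5233 - 78.429) / 17
= -0.9057 / 17
= -0.0533

-0.0533


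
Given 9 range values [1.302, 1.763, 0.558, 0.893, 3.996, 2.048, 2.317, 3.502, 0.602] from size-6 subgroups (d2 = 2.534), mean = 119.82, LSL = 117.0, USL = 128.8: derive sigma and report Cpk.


R_bar = (1.302 + 1.763 + 0.558 + 0.893 + 3.996 + 2.048 + 2.317 + 3.502 + 0.602) / 9 = 1.8867778
sigma = R_bar / d2 = 1.8867778 / 2.534 = 0.74458477
Cp = (USL - LSL)/(6*sigma) = (128.8 - 117.0)/(6*0.74458477) = 2.6413
Cpu = (128.8 - 119.82)/(3*0.74458477) = 4.0201
Cpl = (119.82 - 117.0)/(3*0.74458477) = 1.2624
Cpk = min(Cpu, Cpl) = 1.2624

1.2624


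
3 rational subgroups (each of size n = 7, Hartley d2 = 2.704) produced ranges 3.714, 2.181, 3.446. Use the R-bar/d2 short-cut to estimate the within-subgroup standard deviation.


R_bar = (3.714 + 2.181 + 3.446) / 3
R_bar = 9.341 / 3 = 3.1136667
sigma_hat = R_bar / d2 = 3.1136667 / 2.704 = 1.1515

1.1515


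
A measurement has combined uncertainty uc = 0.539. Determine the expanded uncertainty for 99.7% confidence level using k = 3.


U = k * uc
U = 3 * 0.539
U = 1.6170

1.6170


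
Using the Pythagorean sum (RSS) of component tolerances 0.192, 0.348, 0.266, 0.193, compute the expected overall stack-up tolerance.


RSS = sqrt(0.192^2 + 0.348^2 + 0.266^2 + 0.193^2)
= sqrt(0.265973)
= 0.5157

0.5157


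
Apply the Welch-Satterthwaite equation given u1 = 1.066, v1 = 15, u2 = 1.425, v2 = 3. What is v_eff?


uc = sqrt(u1^2 + u2^2) = sqrt(1.066^2 + 1.425^2) = 1.7796014
v_eff = uc^4 / (u1^4/v1 + u2^4/v2)
= 1.7796014^4 / (1.066^4/15 + 1.425^4/3)
= 10.02977 / 1.4605663
v_eff = 6.8670

6.8670


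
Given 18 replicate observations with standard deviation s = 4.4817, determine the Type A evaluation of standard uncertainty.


u_A = s / sqrt(n)
u_A = 4.4817 / sqrt(18)
u_A = 4.4817 / 4.2426407
u_A = 1.0563

1.0563


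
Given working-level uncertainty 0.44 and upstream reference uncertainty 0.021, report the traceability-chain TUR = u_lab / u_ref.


TUR = u_lab / u_ref
= 0.44 / 0.021
= 20.9524

20.9524


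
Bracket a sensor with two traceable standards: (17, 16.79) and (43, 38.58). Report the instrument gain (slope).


slope = (y2 - y1) / (x2 - x1)
= (38.58 - 16.79) / (43 - 17)
= 21.7900 / 26
= 0.8381

0.8381


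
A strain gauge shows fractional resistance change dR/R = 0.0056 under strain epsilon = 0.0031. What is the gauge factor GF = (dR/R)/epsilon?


GF = (dR/R) / epsilon
= 0.0056 / 0.0031
= 1.8065

1.8065


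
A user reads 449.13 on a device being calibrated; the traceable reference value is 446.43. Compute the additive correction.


Correction = standard - reading
= 446.43 - 449.13
= -2.7000

-2.7000


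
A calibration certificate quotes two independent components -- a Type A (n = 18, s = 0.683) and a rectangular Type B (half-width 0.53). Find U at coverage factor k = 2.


u_A = s / sqrt(n) = 0.683 / sqrt(18) = 0.16098464
u_B = half_width / sqrt(3) = 0.53 / sqrt(3) = 0.30599564
uc = sqrt(u_A^2 + u_B^2) = sqrt(0.16098464^2 + 0.30599564^2) = 0.34575914
U = k * uc = 2 * 0.34575914
U = 0.6915

0.6915


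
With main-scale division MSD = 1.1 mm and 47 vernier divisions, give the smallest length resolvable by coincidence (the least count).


LC = MSD / n_div
= 1.1 / 47
= 0.0234

0.0234


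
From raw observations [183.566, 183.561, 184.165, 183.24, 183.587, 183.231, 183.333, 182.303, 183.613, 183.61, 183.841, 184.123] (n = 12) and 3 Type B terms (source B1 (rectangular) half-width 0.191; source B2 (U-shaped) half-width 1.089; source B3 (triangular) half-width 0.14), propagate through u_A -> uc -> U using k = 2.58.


mean = (183.566 + 183.561 + 184.165 + 183.24 + 183.587 + 183.231 + 183.333 + 182.303 + 183.613 + 183.61 + 183.841 + 184.123) / 12 = 183.5144167
s = sqrt(sum((x - mean)^2)/(n-1)) = 0.48479751
u_A = s / sqrt(n) = 0.48479751 / sqrt(12) = 0.13994899
u_B1 = 0.191 / sqrt(3) = 0.1102739
u_B2 = 1.089 / sqrt(2) = 0.77003928
u_B3 = 0.14 / sqrt(6) = 0.057154761
uc = sqrt(0.13994899^2 + 0.1102739^2 + 0.77003928^2 + 0.057154761^2) = 0.79244761
U = k * uc = 2.58 * 0.79244761
U = 2.0445

2.0445


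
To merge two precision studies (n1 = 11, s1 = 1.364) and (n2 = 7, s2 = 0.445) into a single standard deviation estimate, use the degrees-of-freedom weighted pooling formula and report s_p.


s_p = sqrt(((n1-1)*s1^2 + (n2-1)*s2^2) / (n1+n2-2))
numerator = (11-1)*1.364^2 + (7-1)*0.445^2 = 18.60496 + 1.18815 = 19.79311
denominator = 11 + 7 - 2 = 16
s_p^2 = 19.79311 / 16 = 1.2370694
s_p = sqrt(1.2370694) = 1.1122

1.1122


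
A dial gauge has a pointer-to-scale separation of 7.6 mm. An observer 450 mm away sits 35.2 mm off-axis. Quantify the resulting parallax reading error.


error = h * offset / d
= 7.6 * 35.2 / 450
= 0.5945

0.5945


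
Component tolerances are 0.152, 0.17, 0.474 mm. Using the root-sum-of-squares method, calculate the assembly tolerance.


RSS = sqrt(0.152^2 + 0.17^2 + 0.474^2)
= sqrt(0.27668)
= 0.5260

0.5260


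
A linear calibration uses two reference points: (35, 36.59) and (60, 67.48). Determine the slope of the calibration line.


slope = (y2 - y1) / (x2 - x1)
= (67.48 - 36.59) / (60 - 35)
= 30.8900 / 25
= 1.2356

1.2356


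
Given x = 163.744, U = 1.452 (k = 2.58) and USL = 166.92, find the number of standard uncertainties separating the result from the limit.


u = U / k = 1.452 / 2.58 = 0.5627907
margin = |USL - x| = |166.92 - 163.744| = 3.176
z = margin / u = 3.176 / 0.5627907
z = 5.6433

5.6433


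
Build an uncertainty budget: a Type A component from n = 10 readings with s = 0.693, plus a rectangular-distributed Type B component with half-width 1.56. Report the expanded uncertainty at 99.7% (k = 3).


u_A = s / sqrt(n) = 0.693 / sqrt(10) = 0.21914584
u_B = half_width / sqrt(3) = 1.56 / sqrt(3) = 0.90066642
uc = sqrt(u_A^2 + u_B^2) = sqrt(0.21914584^2 + 0.90066642^2) = 0.92694385
U = k * uc = 3 * 0.92694385
U = 2.7808

2.7808


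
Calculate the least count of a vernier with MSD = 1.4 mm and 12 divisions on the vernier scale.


LC = MSD / n_div
= 1.4 / 12
= 0.1167

0.1167


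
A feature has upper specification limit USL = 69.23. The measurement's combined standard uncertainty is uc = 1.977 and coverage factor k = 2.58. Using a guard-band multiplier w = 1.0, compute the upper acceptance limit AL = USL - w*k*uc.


U = k * uc = 2.58 * 1.977 = 5.10066
guard band g = w * U = 1.0 * 5.10066 = 5.10066
AL = USL - g = 69.23 - 5.10066
AL = 64.1293

64.1293


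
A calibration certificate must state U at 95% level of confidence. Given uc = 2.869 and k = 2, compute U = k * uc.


U = k * uc
U = 2 * 2.869
U = 5.7380

5.7380


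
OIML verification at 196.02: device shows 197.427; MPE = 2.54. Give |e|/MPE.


e = indication - reference = 197.427 - 196.02 = 1.4070
|e| = 1.4070
ratio = |e| / MPE = 1.4070 / 2.54
ratio = 0.5539

0.5539


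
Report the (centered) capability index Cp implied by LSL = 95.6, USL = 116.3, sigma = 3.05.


Cp = (USL - LSL) / (6 * sigma)
= (116.3 - 95.6) / (6 * 3.05)
= 20.7000 / 18.3000
= 1.1311

1.1311


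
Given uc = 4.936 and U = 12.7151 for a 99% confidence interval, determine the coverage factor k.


k = U / uc
k = 12.7151 / 4.936
k = 2.576

2.576


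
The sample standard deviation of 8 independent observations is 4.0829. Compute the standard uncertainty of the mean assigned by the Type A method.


u_A = s / sqrt(n)
u_A = 4.0829 / sqrt(8)
u_A = 4.0829 / 2.8284271
u_A = 1.4435

1.4435


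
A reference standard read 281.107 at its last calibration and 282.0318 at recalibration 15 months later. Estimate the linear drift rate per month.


rate = (v2 - v1) / months
= (282.0318 - 281.107) / 15
= 0.9248 / 15
= 0.0617

0.0617


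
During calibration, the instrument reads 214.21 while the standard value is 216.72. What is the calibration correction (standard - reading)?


Correction = standard - reading
= 216.72 - 214.21
= 2.5100

2.5100


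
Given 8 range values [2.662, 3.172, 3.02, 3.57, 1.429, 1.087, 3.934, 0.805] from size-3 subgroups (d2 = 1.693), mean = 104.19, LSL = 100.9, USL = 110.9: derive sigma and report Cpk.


R_bar = (2.662 + 3.172 + 3.02 + 3.57 + 1.429 + 1.087 + 3.934 + 0.805) / 8 = 2.459875
sigma = R_bar / d2 = 2.459875 / 1.693 = 1.4529681
Cp = (USL - LSL)/(6*sigma) = (110.9 - 100.9)/(6*1.4529681) = 1.1471
Cpu = (110.9 - 104.19)/(3*1.4529681) = 1.5394
Cpl = (104.19 - 100.9)/(3*1.4529681) = 0.7548
Cpk = min(Cpu, Cpl) = 0.7548

0.7548


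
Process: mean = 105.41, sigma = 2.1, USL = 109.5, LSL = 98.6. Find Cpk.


Cpu = (USL - mean) / (3*sigma) = (109.5 - 105.41) / (3*2.1) = 0.6492
Cpl = (mean - LSL) / (3*sigma) = (105.41 - 98.6) / (3*2.1) = 1.0810
Cpk = min(Cpu, Cpl) = 0.6492

0.6492


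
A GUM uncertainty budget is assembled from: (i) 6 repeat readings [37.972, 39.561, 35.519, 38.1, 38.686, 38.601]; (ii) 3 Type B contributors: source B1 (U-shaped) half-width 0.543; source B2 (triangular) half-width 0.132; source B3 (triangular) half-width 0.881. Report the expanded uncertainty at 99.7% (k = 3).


mean = (37.972 + 39.561 + 35.519 + 38.1 + 38.686 + 38.601) / 6 = 38.07316667
s = sqrt(sum((x - mean)^2)/(n-1)) = 1.3713164
u_A = s / sqrt(n) = 1.3713164 / sqrt(6) = 0.55983758
u_B1 = 0.543 / sqrt(2) = 0.38395898
u_B2 = 0.132 / sqrt(6) = 0.053888774
u_B3 = 0.881 / sqrt(6) = 0.35966674
uc = sqrt(0.55983758^2 + 0.38395898^2 + 0.053888774^2 + 0.35966674^2) = 0.77013426
U = k * uc = 3 * 0.77013426
U = 2.3104

2.3104


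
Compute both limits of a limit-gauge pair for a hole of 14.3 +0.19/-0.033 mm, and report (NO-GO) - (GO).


GO = nominal - lower_tol (smallest hole = maximum material condition)
GO = 14.3 - 0.033 = 14.267
NO-GO = nominal + upper_tol (largest hole = least material condition)
NO-GO = 14.3 + 0.19 = 14.49
spread = NO-GO - GO = 14.49 - 14.267 = 0.2230

0.2230


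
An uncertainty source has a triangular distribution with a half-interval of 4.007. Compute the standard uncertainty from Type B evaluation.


u_B = half_width / sqrt(6)
u_B = 4.007 / 2.4494897
u_B = 1.6359

1.6359


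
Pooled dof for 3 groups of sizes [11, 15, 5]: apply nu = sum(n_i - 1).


nu = sum_i (n_i - 1)
nu = ((11 - 1) + (15 - 1) + (5 - 1))
nu = 10 + 14 + 4
nu = 28

28


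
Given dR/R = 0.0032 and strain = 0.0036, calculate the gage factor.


GF = (dR/R) / epsilon
= 0.0032 / 0.0036
= 0.8889

0.8889


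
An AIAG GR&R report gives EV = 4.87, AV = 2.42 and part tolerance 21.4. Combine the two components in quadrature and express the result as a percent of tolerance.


GRR = sqrt(EV^2 + AV^2) = sqrt(4.87^2 + 2.42^2) = 5.4381339
%GRR = GRR / tol * 100 = 5.4381339 / 21.4 * 100
%GRR = 25.4118

25.4118


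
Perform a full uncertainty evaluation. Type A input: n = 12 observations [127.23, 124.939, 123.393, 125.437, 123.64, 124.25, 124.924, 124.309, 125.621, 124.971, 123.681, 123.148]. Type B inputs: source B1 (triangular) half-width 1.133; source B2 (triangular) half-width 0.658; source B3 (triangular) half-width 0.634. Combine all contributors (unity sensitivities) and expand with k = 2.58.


mean = (127.23 + 124.939 + 123.393 + 125.437 + 123.64 + 124.25 + 124.924 + 124.309 + 125.621 + 124.971 + 123.681 + 123.148) / 12 = 124.6285833
s = sqrt(sum((x - mean)^2)/(n-1)) = 1.1499462
u_A = s / sqrt(n) = 1.1499462 / sqrt(12) = 0.33196087
u_B1 = 1.133 / sqrt(6) = 0.46254531
u_B2 = 0.658 / sqrt(6) = 0.26862738
u_B3 = 0.634 / sqrt(6) = 0.25882942
uc = sqrt(0.33196087^2 + 0.46254531^2 + 0.26862738^2 + 0.25882942^2) = 0.68066109
U = k * uc = 2.58 * 0.68066109
U = 1.7561

1.7561


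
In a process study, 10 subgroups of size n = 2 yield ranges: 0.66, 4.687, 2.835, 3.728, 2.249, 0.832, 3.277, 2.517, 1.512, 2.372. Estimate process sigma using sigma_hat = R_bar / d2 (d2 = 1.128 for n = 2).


R_bar = (0.66 + 4.687 + 2.835 + 3.728 + 2.249 + 0.832 + 3.277 + 2.517 + 1.512 + 2.372) / 10
R_bar = 24.669 / 10 = 2.4669
sigma_hat = R_bar / d2 = 2.4669 / 1.128 = 2.1870

2.1870


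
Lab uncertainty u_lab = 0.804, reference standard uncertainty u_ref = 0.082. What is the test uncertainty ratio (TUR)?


TUR = u_lab / u_ref
= 0.804 / 0.082
= 9.8049

9.8049


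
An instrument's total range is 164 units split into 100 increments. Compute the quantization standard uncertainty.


resolution = range / divisions
resolution = 164 / 100 = 1.64
u_res = resolution / (2*sqrt(3))
u_res = 1.64 / 3.4641016
u_res = 0.4734

0.4734


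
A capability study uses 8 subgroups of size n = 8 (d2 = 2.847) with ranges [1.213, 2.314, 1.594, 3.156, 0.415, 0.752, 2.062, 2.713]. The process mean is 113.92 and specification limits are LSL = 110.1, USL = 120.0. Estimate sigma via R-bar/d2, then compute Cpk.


R_bar = (1.213 + 2.314 + 1.594 + 3.156 + 0.415 + 0.752 + 2.062 + 2.713) / 8 = 1.777375
sigma = R_bar / d2 = 1.777375 / 2.847 = 0.62429751
Cp = (USL - LSL)/(6*sigma) = (120.0 - 110.1)/(6*0.62429751) = 2.6430
Cpu = (120.0 - 113.92)/(3*0.62429751) = 3.2463
Cpl = (113.92 - 110.1)/(3*0.62429751) = 2.0396
Cpk = min(Cpu, Cpl) = 2.0396

2.0396


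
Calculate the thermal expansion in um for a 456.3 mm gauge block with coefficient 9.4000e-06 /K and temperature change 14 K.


dL = L * alpha * dT
= 456.3 * 9.4000e-06 * 14
= 0.0600491 mm
dL_um = 0.0600491 * 1000 = 60.0491 um

60.0491


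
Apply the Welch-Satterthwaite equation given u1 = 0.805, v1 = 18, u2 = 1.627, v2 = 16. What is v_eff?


uc = sqrt(u1^2 + u2^2) = sqrt(0.805^2 + 1.627^2) = 1.8152559
v_eff = uc^4 / (u1^4/v1 + u2^4/v2)
= 1.8152559^4 / (0.805^4/18 + 1.627^4/16)
= 10.85804 / 0.46128555
v_eff = 23.5387

23.5387


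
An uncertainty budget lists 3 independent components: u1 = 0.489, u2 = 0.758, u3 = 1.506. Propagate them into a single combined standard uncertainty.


uc = sqrt(0.489^2 + 0.758^2 + 1.506^2)
uc = sqrt(3.081721)
uc = 1.7555

1.7555


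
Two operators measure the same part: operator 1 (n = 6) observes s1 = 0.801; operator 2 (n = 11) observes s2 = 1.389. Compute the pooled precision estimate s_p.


s_p = sqrt(((n1-1)*s1^2 + (n2-1)*s2^2) / (n1+n2-2))
numerator = (6-1)*0.801^2 + (11-1)*1.389^2 = 3.208005 + 19.29321 = 22.501215
denominator = 6 + 11 - 2 = 15
s_p^2 = 22.501215 / 15 = 1.500081
s_p = sqrt(1.500081) = 1.2248

1.2248


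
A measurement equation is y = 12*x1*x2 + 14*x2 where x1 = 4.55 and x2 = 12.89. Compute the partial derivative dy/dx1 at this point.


y = 12*x1*x2 + 14*x2
dy/dx1 = 12*x2
Evaluate at x2 = 12.89: c1 = 12 * 12.89
c1 = 154.6800

154.6800


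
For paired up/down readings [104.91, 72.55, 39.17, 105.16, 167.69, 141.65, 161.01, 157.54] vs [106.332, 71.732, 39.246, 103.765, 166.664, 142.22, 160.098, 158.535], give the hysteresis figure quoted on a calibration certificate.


|104.91 - 106.332| = 1.4220
|72.55 - 71.732| = 0.8180
|39.17 - 39.246| = 0.0760
|105.16 - 103.765| = 1.3950
|167.69 - 166.664| = 1.0260
|141.65 - 142.22| = 0.5700
|161.01 - 160.098| = 0.9120
|157.54 - 158.535| = 0.9950
hysteresis = max(diffs) = 1.4220

1.4220


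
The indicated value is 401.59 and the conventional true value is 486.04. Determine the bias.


Systematic error = measured - true
= 401.59 - 486.04
= -84.4500

-84.4500


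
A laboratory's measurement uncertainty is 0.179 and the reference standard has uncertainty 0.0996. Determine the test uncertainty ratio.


TUR = u_lab / u_ref
= 0.179 / 0.0996
= 1.7972

1.7972


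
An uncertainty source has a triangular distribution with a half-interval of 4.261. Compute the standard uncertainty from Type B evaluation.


u_B = half_width / sqrt(6)
u_B = 4.261 / 2.4494897
u_B = 1.7395

1.7395


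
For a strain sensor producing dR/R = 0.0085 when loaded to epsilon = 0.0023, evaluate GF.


GF = (dR/R) / epsilon
= 0.0085 / 0.0023
= 3.6957

3.6957


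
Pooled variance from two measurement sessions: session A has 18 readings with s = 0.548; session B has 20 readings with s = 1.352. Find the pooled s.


s_p = sqrt(((n1-1)*s1^2 + (n2-1)*s2^2) / (n1+n2-2))
numerator = (18-1)*0.548^2 + (20-1)*1.352^2 = 5.105168 + 34.730176 = 39.835344
denominator = 18 + 20 - 2 = 36
s_p^2 = 39.835344 / 36 = 1.1065373
s_p = sqrt(1.1065373) = 1.0519

1.0519


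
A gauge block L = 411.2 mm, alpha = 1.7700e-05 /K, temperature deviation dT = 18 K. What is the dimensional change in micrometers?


dL = L * alpha * dT
= 411.2 * 1.7700e-05 * 18
= 0.1310083 mm
dL_um = 0.1310083 * 1000 = 131.0083 um

131.0083


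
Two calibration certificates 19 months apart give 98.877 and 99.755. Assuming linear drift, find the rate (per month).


rate = (v2 - v1) / months
= (99.755 - 98.877) / 19
= 0.8780 / 19
= 0.0462

0.0462


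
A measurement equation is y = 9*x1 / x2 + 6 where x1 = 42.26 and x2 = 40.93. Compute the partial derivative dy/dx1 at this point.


y = 9*x1 / x2 + 6
dy/dx1 = 9/x2
Evaluate at x2 = 40.93: c1 = 9 / 40.93
c1 = 0.2199

0.2199


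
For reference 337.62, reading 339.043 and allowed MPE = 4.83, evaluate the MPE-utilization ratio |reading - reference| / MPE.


e = indication - reference = 339.043 - 337.62 = 1.4230
|e| = 1.4230
ratio = |e| / MPE = 1.4230 / 4.83
ratio = 0.2946

0.2946


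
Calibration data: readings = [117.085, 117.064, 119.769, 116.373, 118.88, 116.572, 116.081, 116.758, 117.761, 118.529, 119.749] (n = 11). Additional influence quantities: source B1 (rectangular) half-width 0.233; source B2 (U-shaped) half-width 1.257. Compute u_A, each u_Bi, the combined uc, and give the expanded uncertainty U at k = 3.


mean = (117.085 + 117.064 + 119.769 + 116.373 + 118.88 + 116.572 + 116.081 + 116.758 + 117.761 + 118.529 + 119.749) / 11 = 117.6928182
s = sqrt(sum((x - mean)^2)/(n-1)) = 1.3374048
u_A = s / sqrt(n) = 1.3374048 / sqrt(11) = 0.40324272
u_B1 = 0.233 / sqrt(3) = 0.13452261
u_B2 = 1.257 / sqrt(2) = 0.88883322
uc = sqrt(0.40324272^2 + 0.13452261^2 + 0.88883322^2) = 0.98525404
U = k * uc = 3 * 0.98525404
U = 2.9558

2.9558


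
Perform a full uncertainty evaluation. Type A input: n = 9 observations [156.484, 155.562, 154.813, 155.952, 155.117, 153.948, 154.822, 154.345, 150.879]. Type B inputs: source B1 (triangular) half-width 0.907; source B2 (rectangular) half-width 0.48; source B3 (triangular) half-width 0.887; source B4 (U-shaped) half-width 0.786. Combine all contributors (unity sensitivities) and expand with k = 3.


mean = (156.484 + 155.562 + 154.813 + 155.952 + 155.117 + 153.948 + 154.822 + 154.345 + 150.879) / 9 = 154.658
s = sqrt(sum((x - mean)^2)/(n-1)) = 1.6190445
u_A = s / sqrt(n) = 1.6190445 / sqrt(9) = 0.5396815
u_B1 = 0.907 / sqrt(6) = 0.3702812
u_B2 = 0.48 / sqrt(3) = 0.27712813
u_B3 = 0.887 / sqrt(6) = 0.36211623
u_B4 = 0.786 / sqrt(2) = 0.55578593
uc = sqrt(0.5396815^2 + 0.3702812^2 + 0.27712813^2 + 0.36211623^2 + 0.55578593^2) = 0.97220906
U = k * uc = 3 * 0.97220906
U = 2.9166

2.9166


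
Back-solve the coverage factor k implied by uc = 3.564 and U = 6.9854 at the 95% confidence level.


k = U / uc
k = 6.9854 / 3.564
k = 1.96

1.96


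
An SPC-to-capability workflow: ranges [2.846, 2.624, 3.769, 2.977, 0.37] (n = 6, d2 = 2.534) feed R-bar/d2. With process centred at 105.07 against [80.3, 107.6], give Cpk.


R_bar = (2.846 + 2.624 + 3.769 + 2.977 + 0.37) / 5 = 2.5172
sigma = R_bar / d2 = 2.5172 / 2.534 = 0.99337017
Cp = (USL - LSL)/(6*sigma) = (107.6 - 80.3)/(6*0.99337017) = 4.5804
Cpu = (107.6 - 105.07)/(3*0.99337017) = 0.8490
Cpl = (105.07 - 80.3)/(3*0.99337017) = 8.3118
Cpk = min(Cpu, Cpl) = 0.8490

0.8490


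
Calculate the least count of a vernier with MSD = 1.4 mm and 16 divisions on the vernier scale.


LC = MSD / n_div
= 1.4 / 16
= 0.0875

0.0875


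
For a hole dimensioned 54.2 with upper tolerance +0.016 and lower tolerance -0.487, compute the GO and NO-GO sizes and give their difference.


GO = nominal - lower_tol (smallest hole = maximum material condition)
GO = 54.2 - 0.487 = 53.713
NO-GO = nominal + upper_tol (largest hole = least material condition)
NO-GO = 54.2 + 0.016 = 54.216
spread = NO-GO - GO = 54.216 - 53.713 = 0.5030

0.5030


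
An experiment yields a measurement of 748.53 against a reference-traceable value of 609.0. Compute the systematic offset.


Systematic error = measured - true
= 748.53 - 609.0
= 139.5300

139.5300


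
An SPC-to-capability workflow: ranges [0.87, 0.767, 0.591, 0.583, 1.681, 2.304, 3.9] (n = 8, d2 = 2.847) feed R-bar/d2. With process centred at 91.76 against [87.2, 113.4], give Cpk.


R_bar = (0.87 + 0.767 + 0.591 + 0.583 + 1.681 + 2.304 + 3.9) / 7 = 1.528
sigma = R_bar / d2 = 1.528 / 2.847 = 0.5367053
Cp = (USL - LSL)/(6*sigma) = (113.4 - 87.2)/(6*0.5367053) = 8.1361
Cpu = (113.4 - 91.76)/(3*0.5367053) = 13.4400
Cpl = (91.76 - 87.2)/(3*0.5367053) = 2.8321
Cpk = min(Cpu, Cpl) = 2.8321

2.8321


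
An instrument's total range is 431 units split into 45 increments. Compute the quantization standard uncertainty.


resolution = range / divisions
resolution = 431 / 45 = 9.5777778
u_res = resolution / (2*sqrt(3))
u_res = 9.5777778 / 3.4641016
u_res = 2.7649

2.7649


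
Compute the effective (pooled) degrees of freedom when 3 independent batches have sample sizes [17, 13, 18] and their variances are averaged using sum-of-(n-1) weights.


nu = sum_i (n_i - 1)
nu = ((17 - 1) + (13 - 1) + (18 - 1))
nu = 16 + 12 + 17
nu = 45

45


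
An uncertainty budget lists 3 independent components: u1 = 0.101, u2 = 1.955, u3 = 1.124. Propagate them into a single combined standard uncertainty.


uc = sqrt(0.101^2 + 1.955^2 + 1.124^2)
uc = sqrt(5.095602)
uc = 2.2573

2.2573


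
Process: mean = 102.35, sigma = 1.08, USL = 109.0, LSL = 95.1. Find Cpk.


Cpu = (USL - mean) / (3*sigma) = (109.0 - 102.35) / (3*1.08) = 2.0525
Cpl = (mean - LSL) / (3*sigma) = (102.35 - 95.1) / (3*1.08) = 2.2377
Cpk = min(Cpu, Cpl) = 2.0525

2.0525


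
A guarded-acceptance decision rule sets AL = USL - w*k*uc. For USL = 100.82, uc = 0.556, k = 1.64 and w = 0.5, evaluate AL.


U = k * uc = 1.64 * 0.556 = 0.91184
guard band g = w * U = 0.5 * 0.91184 = 0.45592
AL = USL - g = 100.82 - 0.45592
AL = 100.3641

100.3641


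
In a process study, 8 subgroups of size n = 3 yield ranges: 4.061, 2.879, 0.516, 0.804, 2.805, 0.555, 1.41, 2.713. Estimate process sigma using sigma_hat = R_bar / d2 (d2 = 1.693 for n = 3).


R_bar = (4.061 + 2.879 + 0.516 + 0.804 + 2.805 + 0.555 + 1.41 + 2.713) / 8
R_bar = 15.743 / 8 = 1.967875
sigma_hat = R_bar / d2 = 1.967875 / 1.693 = 1.1624

1.1624


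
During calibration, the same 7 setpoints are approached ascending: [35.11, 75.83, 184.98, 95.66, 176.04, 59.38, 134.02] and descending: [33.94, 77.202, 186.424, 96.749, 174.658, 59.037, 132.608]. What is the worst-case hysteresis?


|35.11 - 33.94| = 1.1700
|75.83 - 77.202| = 1.3720
|184.98 - 186.424| = 1.4440
|95.66 - 96.749| = 1.0890
|176.04 - 174.658| = 1.3820
|59.38 - 59.037| = 0.3430
|134.02 - 132.608| = 1.4120
hysteresis = max(diffs) = 1.4440

1.4440


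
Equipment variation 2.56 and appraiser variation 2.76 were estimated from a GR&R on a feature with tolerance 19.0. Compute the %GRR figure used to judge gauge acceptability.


GRR = sqrt(EV^2 + AV^2) = sqrt(2.56^2 + 2.76^2) = 3.7644654
%GRR = GRR / tol * 100 = 3.7644654 / 19.0 * 100
%GRR = 19.8130

19.8130


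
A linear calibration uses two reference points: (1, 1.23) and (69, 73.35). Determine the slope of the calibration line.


slope = (y2 - y1) / (x2 - x1)
= (73.35 - 1.23) / (69 - 1)
= 72.1200 / 68
= 1.0606

1.0606


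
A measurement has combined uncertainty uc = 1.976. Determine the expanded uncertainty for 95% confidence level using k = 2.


U = k * uc
U = 2 * 1.976
U = 3.9520

3.9520


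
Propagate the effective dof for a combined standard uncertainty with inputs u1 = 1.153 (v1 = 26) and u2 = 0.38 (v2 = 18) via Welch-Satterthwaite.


uc = sqrt(u1^2 + u2^2) = sqrt(1.153^2 + 0.38^2) = 1.2140054
v_eff = uc^4 / (u1^4/v1 + u2^4/v2)
= 1.2140054^4 / (1.153^4/26 + 0.38^4/18)
= 2.1721133 / 0.069132574
v_eff = 31.4195

31.4195


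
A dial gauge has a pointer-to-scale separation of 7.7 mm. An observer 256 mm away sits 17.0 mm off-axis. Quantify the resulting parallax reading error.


error = h * offset / d
= 7.7 * 17.0 / 256
= 0.5113

0.5113


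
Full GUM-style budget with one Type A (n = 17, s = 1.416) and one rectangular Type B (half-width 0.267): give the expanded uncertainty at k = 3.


u_A = s / sqrt(n) = 1.416 / sqrt(17) = 0.34343045
u_B = half_width / sqrt(3) = 0.267 / sqrt(3) = 0.15415252
uc = sqrt(u_A^2 + u_B^2) = sqrt(0.34343045^2 + 0.15415252^2) = 0.37644053
U = k * uc = 3 * 0.37644053
U = 1.1293

1.1293


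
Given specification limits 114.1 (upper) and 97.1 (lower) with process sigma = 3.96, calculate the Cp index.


Cp = (USL - LSL) / (6 * sigma)
= (114.1 - 97.1) / (6 * 3.96)
= 17.0000 / 23.7600
= 0.7155

0.7155


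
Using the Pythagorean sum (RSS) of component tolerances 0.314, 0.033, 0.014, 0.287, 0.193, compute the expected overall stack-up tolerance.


RSS = sqrt(0.314^2 + 0.033^2 + 0.014^2 + 0.287^2 + 0.193^2)
= sqrt(0.219499)
= 0.4685

0.4685


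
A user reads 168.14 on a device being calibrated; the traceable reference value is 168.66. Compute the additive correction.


Correction = standard - reading
= 168.66 - 168.14
= 0.5200

0.5200


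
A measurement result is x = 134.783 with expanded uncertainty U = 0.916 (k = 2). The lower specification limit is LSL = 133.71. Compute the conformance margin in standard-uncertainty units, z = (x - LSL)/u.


u = U / k = 0.916 / 2 = 0.458
margin = |LSL - x| = |133.71 - 134.783| = 1.073
z = margin / u = 1.073 / 0.458
z = 2.3428

2.3428


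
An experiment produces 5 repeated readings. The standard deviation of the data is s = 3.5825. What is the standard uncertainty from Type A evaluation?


u_A = s / sqrt(n)
u_A = 3.5825 / sqrt(5)
u_A = 3.5825 / 2.236068
u_A = 1.6021

1.6021


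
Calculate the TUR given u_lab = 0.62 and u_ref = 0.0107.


TUR = u_lab / u_ref
= 0.62 / 0.0107
= 57.9439

57.9439


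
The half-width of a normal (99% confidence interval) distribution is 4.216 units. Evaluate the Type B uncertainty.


u_B = half_width / 2.576
u_B = 4.216 / 2.576
u_B = 1.6366

1.6366


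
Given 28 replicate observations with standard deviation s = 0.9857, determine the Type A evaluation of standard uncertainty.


u_A = s / sqrt(n)
u_A = 0.9857 / sqrt(28)
u_A = 0.9857 / 5.2915026
u_A = 0.1863

0.1863


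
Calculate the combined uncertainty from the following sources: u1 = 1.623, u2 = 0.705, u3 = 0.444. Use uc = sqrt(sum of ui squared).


uc = sqrt(1.623^2 + 0.705^2 + 0.444^2)
uc = sqrt(3.32829)
uc = 1.8244

1.8244


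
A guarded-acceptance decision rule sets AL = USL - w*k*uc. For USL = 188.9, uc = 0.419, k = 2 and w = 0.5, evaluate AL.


U = k * uc = 2 * 0.419 = 0.838
guard band g = w * U = 0.5 * 0.838 = 0.419
AL = USL - g = 188.9 - 0.419
AL = 188.4810

188.4810


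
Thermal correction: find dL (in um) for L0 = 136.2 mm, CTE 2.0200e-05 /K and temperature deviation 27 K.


dL = L * alpha * dT
= 136.2 * 2.0200e-05 * 27
= 0.0742835 mm
dL_um = 0.0742835 * 1000 = 74.2835 um

74.2835


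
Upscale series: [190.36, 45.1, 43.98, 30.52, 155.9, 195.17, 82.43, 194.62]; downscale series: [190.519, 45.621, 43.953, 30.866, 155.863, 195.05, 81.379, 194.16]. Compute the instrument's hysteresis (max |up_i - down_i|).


|190.36 - 190.519| = 0.1590
|45.1 - 45.621| = 0.5210
|43.98 - 43.953| = 0.0270
|30.52 - 30.866| = 0.3460
|155.9 - 155.863| = 0.0370
|195.17 - 195.05| = 0.1200
|82.43 - 81.379| = 1.0510
|194.62 - 194.16| = 0.4600
hysteresis = max(diffs) = 1.0510

1.0510


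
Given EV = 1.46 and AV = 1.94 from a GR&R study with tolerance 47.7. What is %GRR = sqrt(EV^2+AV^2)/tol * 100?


GRR = sqrt(EV^2 + AV^2) = sqrt(1.46^2 + 1.94^2) = 2.4280033
%GRR = GRR / tol * 100 = 2.4280033 / 47.7 * 100
%GRR = 5.0902

5.0902


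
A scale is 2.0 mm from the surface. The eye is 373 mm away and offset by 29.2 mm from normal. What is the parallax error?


error = h * offset / d
= 2.0 * 29.2 / 373
= 0.1566

0.1566


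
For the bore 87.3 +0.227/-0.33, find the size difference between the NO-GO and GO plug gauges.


GO = nominal - lower_tol (smallest hole = maximum material condition)
GO = 87.3 - 0.33 = 86.97
NO-GO = nominal + upper_tol (largest hole = least material condition)
NO-GO = 87.3 + 0.227 = 87.527
spread = NO-GO - GO = 87.527 - 86.97 = 0.5570

0.5570


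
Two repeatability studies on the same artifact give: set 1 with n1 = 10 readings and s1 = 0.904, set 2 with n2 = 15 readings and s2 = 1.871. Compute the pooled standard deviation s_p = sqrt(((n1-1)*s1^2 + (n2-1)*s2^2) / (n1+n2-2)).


s_p = sqrt(((n1-1)*s1^2 + (n2-1)*s2^2) / (n1+n2-2))
numerator = (10-1)*0.904^2 + (15-1)*1.871^2 = 7.354944 + 49.008974 = 56.363918
denominator = 10 + 15 - 2 = 23
s_p^2 = 56.363918 / 23 = 2.4506051
s_p = sqrt(2.4506051) = 1.5654

1.5654


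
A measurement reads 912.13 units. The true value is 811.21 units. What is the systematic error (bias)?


Systematic error = measured - true
= 912.13 - 811.21
= 100.9200

100.9200


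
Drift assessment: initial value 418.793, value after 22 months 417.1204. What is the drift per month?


rate = (v2 - v1) / months
= (417.1204 - 418.793) / 22
= -1.6726 / 22
= -0.0760

-0.0760


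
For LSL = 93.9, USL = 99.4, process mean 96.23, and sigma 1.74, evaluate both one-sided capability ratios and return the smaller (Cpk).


Cpu = (USL - mean) / (3*sigma) = (99.4 - 96.23) / (3*1.74) = 0.6073
Cpl = (mean - LSL) / (3*sigma) = (96.23 - 93.9) / (3*1.74) = 0.4464
Cpk = min(Cpu, Cpl) = 0.4464

0.4464


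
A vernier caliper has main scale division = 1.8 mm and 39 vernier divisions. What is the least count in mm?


LC = MSD / n_div
= 1.8 / 39
= 0.0462

0.0462


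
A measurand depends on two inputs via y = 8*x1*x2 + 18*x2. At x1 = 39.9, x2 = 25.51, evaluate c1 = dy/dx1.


y = 8*x1*x2 + 18*x2
dy/dx1 = 8*x2
Evaluate at x2 = 25.51: c1 = 8 * 25.51
c1 = 204.0800

204.0800


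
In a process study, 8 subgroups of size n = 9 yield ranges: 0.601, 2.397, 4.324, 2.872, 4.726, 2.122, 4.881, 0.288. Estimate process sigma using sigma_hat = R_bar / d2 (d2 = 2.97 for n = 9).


R_bar = (0.601 + 2.397 + 4.324 + 2.872 + 4.726 + 2.122 + 4.881 + 0.288) / 8
R_bar = 22.211 / 8 = 2.776375
sigma_hat = R_bar / d2 = 2.776375 / 2.97 = 0.9348

0.9348


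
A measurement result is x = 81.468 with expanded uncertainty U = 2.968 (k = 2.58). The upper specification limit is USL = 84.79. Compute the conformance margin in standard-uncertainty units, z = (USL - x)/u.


u = U / k = 2.968 / 2.58 = 1.1503876
margin = |USL - x| = |84.79 - 81.468| = 3.322
z = margin / u = 3.322 / 1.1503876
z = 2.8877

2.8877


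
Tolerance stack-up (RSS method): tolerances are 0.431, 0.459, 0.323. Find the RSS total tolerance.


RSS = sqrt(0.431^2 + 0.459^2 + 0.323^2)
= sqrt(0.500771)
= 0.7077

0.7077


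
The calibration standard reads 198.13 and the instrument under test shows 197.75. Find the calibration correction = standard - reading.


Correction = standard - reading
= 198.13 - 197.75
= 0.3800

0.3800


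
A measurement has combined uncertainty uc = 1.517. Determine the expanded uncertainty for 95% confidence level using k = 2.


U = k * uc
U = 2 * 1.517
U = 3.0340

3.0340


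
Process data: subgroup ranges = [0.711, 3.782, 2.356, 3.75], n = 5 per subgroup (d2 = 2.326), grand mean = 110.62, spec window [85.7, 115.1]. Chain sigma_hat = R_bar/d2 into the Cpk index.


R_bar = (0.711 + 3.782 + 2.356 + 3.75) / 4 = 2.64975
sigma = R_bar / d2 = 2.64975 / 2.326 = 1.1391874
Cp = (USL - LSL)/(6*sigma) = (115.1 - 85.7)/(6*1.1391874) = 4.3013
Cpu = (115.1 - 110.62)/(3*1.1391874) = 1.3109
Cpl = (110.62 - 85.7)/(3*1.1391874) = 7.2917
Cpk = min(Cpu, Cpl) = 1.3109

1.3109


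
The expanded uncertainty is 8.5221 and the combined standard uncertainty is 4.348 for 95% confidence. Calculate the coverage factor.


k = U / uc
k = 8.5221 / 4.348
k = 1.96

1.96


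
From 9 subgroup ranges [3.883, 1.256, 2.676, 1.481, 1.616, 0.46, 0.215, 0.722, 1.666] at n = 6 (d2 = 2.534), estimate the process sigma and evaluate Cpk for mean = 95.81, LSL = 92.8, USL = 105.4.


R_bar = (3.883 + 1.256 + 2.676 + 1.481 + 1.616 + 0.46 + 0.215 + 0.722 + 1.666) / 9 = 1.5527778
sigma = R_bar / d2 = 1.5527778 / 2.534 = 0.61277735
Cp = (USL - LSL)/(6*sigma) = (105.4 - 92.8)/(6*0.61277735) = 3.4270
Cpu = (105.4 - 95.81)/(3*0.61277735) = 5.2167
Cpl = (95.81 - 92.8)/(3*0.61277735) = 1.6374
Cpk = min(Cpu, Cpl) = 1.6374

1.6374


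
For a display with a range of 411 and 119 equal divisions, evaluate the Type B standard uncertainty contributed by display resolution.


resolution = range / divisions
resolution = 411 / 119 = 3.4537815
u_res = resolution / (2*sqrt(3))
u_res = 3.4537815 / 3.4641016
u_res = 0.9970

0.9970


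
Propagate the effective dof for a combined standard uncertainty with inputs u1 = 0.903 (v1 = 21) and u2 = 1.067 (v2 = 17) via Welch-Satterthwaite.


uc = sqrt(u1^2 + u2^2) = sqrt(0.903^2 + 1.067^2) = 1.397819
v_eff = uc^4 / (u1^4/v1 + u2^4/v2)
= 1.397819^4 / (0.903^4/21 + 1.067^4/17)
= 3.8177172 / 0.10790606
v_eff = 35.3800

35.3800


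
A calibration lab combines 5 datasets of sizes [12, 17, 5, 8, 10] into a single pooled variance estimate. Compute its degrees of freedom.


nu = sum_i (n_i - 1)
nu = ((12 - 1) + (17 - 1) + (5 - 1) + (8 - 1) + (10 - 1))
nu = 11 + 16 + 4 + 7 + 9
nu = 47

47


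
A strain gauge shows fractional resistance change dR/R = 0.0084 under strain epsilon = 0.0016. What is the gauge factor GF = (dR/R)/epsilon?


GF = (dR/R) / epsilon
= 0.0084 / 0.0016
= 5.2500

5.2500


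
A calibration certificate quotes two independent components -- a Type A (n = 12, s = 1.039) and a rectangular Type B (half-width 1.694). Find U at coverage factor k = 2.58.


u_A = s / sqrt(n) = 1.039 / sqrt(12) = 0.29993346
u_B = half_width / sqrt(3) = 1.694 / sqrt(3) = 0.97803136
uc = sqrt(u_A^2 + u_B^2) = sqrt(0.29993346^2 + 0.97803136^2) = 1.0229885
U = k * uc = 2.58 * 1.0229885
U = 2.6393

2.6393


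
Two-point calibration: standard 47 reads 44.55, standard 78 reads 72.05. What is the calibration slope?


slope = (y2 - y1) / (x2 - x1)
= (72.05 - 44.55) / (78 - 47)
= 27.5000 / 31
= 0.8871

0.8871


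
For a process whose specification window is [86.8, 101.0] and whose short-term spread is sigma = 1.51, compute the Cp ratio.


Cp = (USL - LSL) / (6 * sigma)
= (101.0 - 86.8) / (6 * 1.51)
= 14.2000 / 9.0600
= 1.5673

1.5673


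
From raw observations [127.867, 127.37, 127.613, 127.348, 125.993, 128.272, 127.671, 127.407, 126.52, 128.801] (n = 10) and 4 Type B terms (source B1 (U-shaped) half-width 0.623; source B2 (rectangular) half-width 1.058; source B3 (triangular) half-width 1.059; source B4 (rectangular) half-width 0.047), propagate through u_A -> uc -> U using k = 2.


mean = (127.867 + 127.37 + 127.613 + 127.348 + 125.993 + 128.272 + 127.671 + 127.407 + 126.52 + 128.801) / 10 = 127.4862
s = sqrt(sum((x - mean)^2)/(n-1)) = 0.79885207
u_A = s / sqrt(n) = 0.79885207 / sqrt(10) = 0.25261921
u_B1 = 0.623 / sqrt(2) = 0.44052752
u_B2 = 1.058 / sqrt(3) = 0.61083658
u_B3 = 1.059 / sqrt(6) = 0.43233494
u_B4 = 0.047 / sqrt(3) = 0.027135463
uc = sqrt(0.25261921^2 + 0.44052752^2 + 0.61083658^2 + 0.43233494^2 + 0.027135463^2) = 0.90479397
U = k * uc = 2 * 0.90479397
U = 1.8096

1.8096


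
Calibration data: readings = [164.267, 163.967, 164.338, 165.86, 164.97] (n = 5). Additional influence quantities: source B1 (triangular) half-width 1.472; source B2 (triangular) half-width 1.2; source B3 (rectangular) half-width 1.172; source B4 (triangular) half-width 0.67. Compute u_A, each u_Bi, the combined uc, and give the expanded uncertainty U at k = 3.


mean = (164.267 + 163.967 + 164.338 + 165.86 + 164.97) / 5 = 164.6804
s = sqrt(sum((x - mean)^2)/(n-1)) = 0.75372429
u_A = s / sqrt(n) = 0.75372429 / sqrt(5) = 0.33707575
u_B1 = 1.472 / sqrt(6) = 0.60094148
u_B2 = 1.2 / sqrt(6) = 0.48989795
u_B3 = 1.172 / sqrt(3) = 0.67665452
u_B4 = 0.67 / sqrt(6) = 0.27352635
uc = sqrt(0.33707575^2 + 0.60094148^2 + 0.48989795^2 + 0.67665452^2 + 0.27352635^2) = 1.1168835
U = k * uc = 3 * 1.1168835
U = 3.3507

3.3507


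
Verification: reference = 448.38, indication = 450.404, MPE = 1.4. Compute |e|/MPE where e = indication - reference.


e = indication - reference = 450.404 - 448.38 = 2.0240
|e| = 2.0240
ratio = |e| / MPE = 2.0240 / 1.4
ratio = 1.4457

1.4457
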